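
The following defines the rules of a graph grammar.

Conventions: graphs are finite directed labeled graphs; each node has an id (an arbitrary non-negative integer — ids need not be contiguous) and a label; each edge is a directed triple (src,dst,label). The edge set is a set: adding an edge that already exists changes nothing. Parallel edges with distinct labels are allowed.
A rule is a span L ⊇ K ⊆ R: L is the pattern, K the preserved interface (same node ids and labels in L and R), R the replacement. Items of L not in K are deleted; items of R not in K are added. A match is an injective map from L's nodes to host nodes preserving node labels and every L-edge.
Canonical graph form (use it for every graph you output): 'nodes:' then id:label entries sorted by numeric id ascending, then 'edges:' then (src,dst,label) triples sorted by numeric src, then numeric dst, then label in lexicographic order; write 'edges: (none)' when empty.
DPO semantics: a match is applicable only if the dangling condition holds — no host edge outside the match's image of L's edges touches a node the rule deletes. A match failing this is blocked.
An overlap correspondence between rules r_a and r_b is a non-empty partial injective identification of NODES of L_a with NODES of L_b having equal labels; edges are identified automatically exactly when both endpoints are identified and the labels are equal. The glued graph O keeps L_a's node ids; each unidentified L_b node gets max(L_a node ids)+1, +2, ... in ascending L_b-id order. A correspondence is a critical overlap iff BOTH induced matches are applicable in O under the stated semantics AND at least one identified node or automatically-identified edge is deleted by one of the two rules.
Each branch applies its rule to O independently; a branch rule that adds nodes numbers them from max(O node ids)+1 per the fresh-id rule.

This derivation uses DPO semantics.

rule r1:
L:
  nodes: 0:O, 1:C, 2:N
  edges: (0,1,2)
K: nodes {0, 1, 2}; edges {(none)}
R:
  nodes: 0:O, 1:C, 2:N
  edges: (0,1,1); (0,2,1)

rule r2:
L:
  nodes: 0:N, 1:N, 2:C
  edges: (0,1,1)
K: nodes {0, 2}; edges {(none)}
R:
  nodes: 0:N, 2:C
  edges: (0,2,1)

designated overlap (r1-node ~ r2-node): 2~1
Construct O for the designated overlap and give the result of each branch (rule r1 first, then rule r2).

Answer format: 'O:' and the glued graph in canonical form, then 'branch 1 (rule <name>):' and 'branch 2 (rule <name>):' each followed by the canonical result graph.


O:
nodes: 0:O, 1:C, 2:N, 3:N, 4:C
edges: (0,1,2); (3,2,1)
branch 1 (rule r1):
nodes: 0:O, 1:C, 2:N, 3:N, 4:C
edges: (0,1,1); (0,2,1); (3,2,1)
branch 2 (rule r2):
nodes: 0:O, 1:C, 3:N, 4:C
edges: (0,1,2); (3,4,1)


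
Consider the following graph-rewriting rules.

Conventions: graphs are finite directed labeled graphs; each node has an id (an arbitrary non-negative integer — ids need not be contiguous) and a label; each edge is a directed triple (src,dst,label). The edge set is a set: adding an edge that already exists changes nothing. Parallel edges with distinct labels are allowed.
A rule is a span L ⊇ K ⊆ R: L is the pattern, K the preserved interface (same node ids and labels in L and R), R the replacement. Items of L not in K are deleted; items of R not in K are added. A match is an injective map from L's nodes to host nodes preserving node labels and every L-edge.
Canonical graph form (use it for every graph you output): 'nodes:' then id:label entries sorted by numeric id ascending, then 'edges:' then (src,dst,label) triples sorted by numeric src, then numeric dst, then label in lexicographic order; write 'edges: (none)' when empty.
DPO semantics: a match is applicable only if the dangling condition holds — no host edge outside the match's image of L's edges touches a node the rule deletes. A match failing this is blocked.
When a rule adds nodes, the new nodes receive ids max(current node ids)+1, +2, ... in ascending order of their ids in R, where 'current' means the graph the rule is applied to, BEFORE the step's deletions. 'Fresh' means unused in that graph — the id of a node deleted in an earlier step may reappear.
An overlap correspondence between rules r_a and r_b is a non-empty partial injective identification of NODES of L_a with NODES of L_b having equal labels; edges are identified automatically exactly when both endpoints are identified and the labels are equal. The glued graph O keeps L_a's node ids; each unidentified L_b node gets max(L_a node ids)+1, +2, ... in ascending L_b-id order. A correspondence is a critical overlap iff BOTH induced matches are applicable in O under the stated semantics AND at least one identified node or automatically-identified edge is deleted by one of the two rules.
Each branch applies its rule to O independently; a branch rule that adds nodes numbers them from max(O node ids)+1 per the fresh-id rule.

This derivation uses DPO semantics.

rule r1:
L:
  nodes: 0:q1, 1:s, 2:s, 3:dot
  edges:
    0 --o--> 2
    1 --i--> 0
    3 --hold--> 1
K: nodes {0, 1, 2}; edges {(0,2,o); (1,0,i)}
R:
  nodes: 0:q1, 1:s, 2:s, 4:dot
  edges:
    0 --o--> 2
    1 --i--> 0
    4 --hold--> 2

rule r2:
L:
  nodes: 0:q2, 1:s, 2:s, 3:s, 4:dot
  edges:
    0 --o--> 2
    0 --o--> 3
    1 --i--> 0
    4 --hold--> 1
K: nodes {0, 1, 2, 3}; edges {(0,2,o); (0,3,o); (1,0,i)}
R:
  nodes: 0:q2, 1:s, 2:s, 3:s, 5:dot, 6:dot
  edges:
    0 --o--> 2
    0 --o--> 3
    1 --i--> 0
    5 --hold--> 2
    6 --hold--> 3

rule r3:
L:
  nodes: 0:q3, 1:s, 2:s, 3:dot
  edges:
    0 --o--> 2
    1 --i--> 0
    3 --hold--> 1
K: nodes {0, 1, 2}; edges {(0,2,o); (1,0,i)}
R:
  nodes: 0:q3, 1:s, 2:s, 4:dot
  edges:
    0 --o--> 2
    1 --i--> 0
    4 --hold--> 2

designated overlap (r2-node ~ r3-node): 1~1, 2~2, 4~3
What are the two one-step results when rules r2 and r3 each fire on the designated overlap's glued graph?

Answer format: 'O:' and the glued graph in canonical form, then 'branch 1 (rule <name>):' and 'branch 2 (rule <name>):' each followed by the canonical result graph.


O:
nodes: 0:q2, 1:s, 2:s, 3:s, 4:dot, 5:q3
edges: (0,2,o); (0,3,o); (1,0,i); (1,5,i); (4,1,hold); (5,2,o)
branch 1 (rule r2):
nodes: 0:q2, 1:s, 2:s, 3:s, 5:q3, 6:dot, 7:dot
edges: (0,2,o); (0,3,o); (1,0,i); (1,5,i); (5,2,o); (6,2,hold); (7,3,hold)
branch 2 (rule r3):
nodes: 0:q2, 1:s, 2:s, 3:s, 5:q3, 6:dot
edges: (0,2,o); (0,3,o); (1,0,i); (1,5,i); (5,2,o); (6,2,hold)


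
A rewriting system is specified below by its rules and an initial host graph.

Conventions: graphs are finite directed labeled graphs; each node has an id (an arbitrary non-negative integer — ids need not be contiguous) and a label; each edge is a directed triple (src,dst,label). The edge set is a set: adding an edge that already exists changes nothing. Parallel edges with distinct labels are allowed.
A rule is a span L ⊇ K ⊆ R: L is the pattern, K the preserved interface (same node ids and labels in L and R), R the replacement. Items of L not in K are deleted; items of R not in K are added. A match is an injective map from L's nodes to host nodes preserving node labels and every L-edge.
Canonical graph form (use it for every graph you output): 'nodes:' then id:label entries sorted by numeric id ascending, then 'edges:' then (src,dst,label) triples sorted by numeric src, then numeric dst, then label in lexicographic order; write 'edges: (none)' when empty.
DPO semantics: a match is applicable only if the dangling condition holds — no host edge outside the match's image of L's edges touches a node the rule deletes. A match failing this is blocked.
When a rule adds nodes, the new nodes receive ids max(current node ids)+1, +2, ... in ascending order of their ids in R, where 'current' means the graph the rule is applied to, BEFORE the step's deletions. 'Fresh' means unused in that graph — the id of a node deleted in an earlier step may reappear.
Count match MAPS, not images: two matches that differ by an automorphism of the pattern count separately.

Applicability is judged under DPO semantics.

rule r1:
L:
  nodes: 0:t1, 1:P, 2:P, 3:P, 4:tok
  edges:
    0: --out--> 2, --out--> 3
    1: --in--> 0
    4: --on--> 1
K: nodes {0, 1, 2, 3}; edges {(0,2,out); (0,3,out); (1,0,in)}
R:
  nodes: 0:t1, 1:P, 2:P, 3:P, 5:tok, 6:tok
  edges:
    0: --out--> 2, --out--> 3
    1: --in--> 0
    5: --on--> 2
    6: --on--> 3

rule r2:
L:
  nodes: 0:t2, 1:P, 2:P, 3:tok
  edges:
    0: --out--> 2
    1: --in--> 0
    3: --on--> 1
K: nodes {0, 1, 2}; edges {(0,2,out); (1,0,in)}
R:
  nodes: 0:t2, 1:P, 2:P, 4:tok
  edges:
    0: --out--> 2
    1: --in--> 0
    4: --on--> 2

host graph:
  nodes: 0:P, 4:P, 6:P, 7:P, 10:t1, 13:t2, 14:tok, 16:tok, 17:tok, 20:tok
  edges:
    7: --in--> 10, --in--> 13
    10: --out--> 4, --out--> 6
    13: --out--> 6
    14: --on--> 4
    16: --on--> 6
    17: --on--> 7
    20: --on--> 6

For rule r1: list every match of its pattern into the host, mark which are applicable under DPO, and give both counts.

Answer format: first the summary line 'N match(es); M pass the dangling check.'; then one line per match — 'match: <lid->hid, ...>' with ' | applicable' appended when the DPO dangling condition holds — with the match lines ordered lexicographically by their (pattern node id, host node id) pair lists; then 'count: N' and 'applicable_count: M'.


2 match(es); 2 pass the dangling check.
match: 0->10, 1->7, 2->4, 3->6, 4->17 | applicable
match: 0->10, 1->7, 2->6, 3->4, 4->17 | applicable
count: 2
applicable_count: 2


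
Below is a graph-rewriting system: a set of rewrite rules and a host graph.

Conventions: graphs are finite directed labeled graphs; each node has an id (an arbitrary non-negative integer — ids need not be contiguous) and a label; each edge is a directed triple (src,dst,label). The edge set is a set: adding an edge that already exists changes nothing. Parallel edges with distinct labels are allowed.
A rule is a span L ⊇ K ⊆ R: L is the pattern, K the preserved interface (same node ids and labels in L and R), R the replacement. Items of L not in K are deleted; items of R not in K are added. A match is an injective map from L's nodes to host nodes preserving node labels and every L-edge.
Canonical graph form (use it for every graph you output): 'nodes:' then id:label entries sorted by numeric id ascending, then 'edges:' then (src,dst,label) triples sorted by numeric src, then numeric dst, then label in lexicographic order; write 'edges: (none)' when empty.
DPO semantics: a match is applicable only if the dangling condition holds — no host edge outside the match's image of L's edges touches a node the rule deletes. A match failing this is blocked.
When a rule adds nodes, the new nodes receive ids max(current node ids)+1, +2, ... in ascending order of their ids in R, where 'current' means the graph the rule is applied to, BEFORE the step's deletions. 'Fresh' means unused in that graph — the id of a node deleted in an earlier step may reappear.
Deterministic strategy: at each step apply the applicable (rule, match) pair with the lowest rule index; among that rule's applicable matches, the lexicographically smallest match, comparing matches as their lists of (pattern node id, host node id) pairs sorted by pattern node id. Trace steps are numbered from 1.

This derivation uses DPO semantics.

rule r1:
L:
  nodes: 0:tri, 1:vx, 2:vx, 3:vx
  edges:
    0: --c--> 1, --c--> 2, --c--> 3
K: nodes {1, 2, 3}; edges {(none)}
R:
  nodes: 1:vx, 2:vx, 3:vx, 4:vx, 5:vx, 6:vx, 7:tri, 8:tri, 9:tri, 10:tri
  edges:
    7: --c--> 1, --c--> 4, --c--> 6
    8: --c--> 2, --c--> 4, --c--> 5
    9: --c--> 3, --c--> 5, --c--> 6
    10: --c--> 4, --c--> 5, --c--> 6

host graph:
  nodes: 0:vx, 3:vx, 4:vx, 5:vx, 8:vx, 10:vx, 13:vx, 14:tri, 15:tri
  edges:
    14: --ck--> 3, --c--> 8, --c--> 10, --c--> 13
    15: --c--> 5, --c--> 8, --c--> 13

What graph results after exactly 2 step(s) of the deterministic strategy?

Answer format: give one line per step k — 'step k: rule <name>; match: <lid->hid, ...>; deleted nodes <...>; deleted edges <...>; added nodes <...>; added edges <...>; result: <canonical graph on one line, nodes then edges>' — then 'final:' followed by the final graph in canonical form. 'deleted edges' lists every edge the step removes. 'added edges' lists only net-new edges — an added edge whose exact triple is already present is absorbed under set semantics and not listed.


step 1: rule r1; match: 0->15, 1->5, 2->8, 3->13; deleted nodes 15; deleted edges (15,5,c); (15,8,c); (15,13,c); added nodes 16, 17, 18, 19, 20, 21, 22; added edges (19,5,c); (19,16,c); (19,18,c); (20,8,c); (20,16,c); (20,17,c); (21,13,c); (21,17,c); (21,18,c); (22,16,c); (22,17,c); (22,18,c); result: nodes: 0:vx, 3:vx, 4:vx, 5:vx, 8:vx, 10:vx, 13:vx, 14:tri, 16:vx, 17:vx, 18:vx, 19:tri, 20:tri, 21:tri, 22:tri edges: (14,3,ck); (14,8,c); (14,10,c); (14,13,c); (19,5,c); (19,16,c); (19,18,c); (20,8,c); (20,16,c); (20,17,c); (21,13,c); (21,17,c); (21,18,c); (22,16,c); (22,17,c); (22,18,c)
step 2: rule r1; match: 0->19, 1->5, 2->16, 3->18; deleted nodes 19; deleted edges (19,5,c); (19,16,c); (19,18,c); added nodes 23, 24, 25, 26, 27, 28, 29; added edges (26,5,c); (26,23,c); (26,25,c); (27,16,c); (27,23,c); (27,24,c); (28,18,c); (28,24,c); (28,25,c); (29,23,c); (29,24,c); (29,25,c); result: nodes: 0:vx, 3:vx, 4:vx, 5:vx, 8:vx, 10:vx, 13:vx, 14:tri, 16:vx, 17:vx, 18:vx, 20:tri, 21:tri, 22:tri, 23:vx, 24:vx, 25:vx, 26:tri, 27:tri, 28:tri, 29:tri edges: (14,3,ck); (14,8,c); (14,10,c); (14,13,c); (20,8,c); (20,16,c); (20,17,c); (21,13,c); (21,17,c); (21,18,c); (22,16,c); (22,17,c); (22,18,c); (26,5,c); (26,23,c); (26,25,c); (27,16,c); (27,23,c); (27,24,c); (28,18,c); (28,24,c); (28,25,c); (29,23,c); (29,24,c); (29,25,c)
final:
nodes: 0:vx, 3:vx, 4:vx, 5:vx, 8:vx, 10:vx, 13:vx, 14:tri, 16:vx, 17:vx, 18:vx, 20:tri, 21:tri, 22:tri, 23:vx, 24:vx, 25:vx, 26:tri, 27:tri, 28:tri, 29:tri
edges: (14,3,ck); (14,8,c); (14,10,c); (14,13,c); (20,8,c); (20,16,c); (20,17,c); (21,13,c); (21,17,c); (21,18,c); (22,16,c); (22,17,c); (22,18,c); (26,5,c); (26,23,c); (26,25,c); (27,16,c); (27,23,c); (27,24,c); (28,18,c); (28,24,c); (28,25,c); (29,23,c); (29,24,c); (29,25,c)


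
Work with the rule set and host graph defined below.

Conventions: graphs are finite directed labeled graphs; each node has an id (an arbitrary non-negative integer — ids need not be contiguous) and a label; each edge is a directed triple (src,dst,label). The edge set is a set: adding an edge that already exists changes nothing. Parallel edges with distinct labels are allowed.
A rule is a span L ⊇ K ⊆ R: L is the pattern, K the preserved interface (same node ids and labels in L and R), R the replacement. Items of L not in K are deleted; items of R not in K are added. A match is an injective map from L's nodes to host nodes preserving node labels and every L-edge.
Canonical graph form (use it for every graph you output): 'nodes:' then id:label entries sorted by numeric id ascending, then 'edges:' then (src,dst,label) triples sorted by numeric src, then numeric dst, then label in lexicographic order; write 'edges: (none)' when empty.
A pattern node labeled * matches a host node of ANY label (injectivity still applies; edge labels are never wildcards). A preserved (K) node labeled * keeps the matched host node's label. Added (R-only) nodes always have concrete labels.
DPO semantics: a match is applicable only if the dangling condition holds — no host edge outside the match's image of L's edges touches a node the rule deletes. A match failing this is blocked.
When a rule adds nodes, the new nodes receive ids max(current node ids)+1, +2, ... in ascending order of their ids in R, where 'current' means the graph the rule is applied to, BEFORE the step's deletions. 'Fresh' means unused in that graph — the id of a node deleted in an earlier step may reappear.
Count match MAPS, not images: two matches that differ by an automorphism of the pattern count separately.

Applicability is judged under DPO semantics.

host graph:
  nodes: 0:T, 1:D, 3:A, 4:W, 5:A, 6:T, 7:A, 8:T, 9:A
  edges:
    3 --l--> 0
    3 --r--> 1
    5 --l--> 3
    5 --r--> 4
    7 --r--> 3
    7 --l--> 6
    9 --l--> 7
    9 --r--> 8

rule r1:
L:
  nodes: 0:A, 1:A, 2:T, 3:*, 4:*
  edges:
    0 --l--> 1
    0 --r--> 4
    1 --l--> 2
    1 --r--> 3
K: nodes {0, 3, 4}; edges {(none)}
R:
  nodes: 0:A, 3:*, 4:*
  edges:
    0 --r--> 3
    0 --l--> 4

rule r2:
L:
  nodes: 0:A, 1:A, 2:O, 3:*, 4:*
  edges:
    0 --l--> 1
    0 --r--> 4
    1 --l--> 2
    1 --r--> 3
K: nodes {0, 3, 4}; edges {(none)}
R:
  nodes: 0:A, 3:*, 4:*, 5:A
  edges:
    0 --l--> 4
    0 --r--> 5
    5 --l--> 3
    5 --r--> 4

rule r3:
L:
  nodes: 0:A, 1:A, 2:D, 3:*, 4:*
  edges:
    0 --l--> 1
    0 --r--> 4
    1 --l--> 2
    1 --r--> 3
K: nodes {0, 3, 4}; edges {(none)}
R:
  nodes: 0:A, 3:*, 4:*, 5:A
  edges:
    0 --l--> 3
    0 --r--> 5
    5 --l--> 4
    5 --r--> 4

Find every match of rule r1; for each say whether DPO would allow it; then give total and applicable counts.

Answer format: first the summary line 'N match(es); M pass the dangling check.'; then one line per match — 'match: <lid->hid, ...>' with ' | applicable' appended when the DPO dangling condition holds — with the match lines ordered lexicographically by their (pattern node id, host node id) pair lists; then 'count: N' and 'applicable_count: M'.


2 match(es); 1 pass the dangling check.
match: 0->5, 1->3, 2->0, 3->1, 4->4
match: 0->9, 1->7, 2->6, 3->3, 4->8 | applicable
count: 2
applicable_count: 1


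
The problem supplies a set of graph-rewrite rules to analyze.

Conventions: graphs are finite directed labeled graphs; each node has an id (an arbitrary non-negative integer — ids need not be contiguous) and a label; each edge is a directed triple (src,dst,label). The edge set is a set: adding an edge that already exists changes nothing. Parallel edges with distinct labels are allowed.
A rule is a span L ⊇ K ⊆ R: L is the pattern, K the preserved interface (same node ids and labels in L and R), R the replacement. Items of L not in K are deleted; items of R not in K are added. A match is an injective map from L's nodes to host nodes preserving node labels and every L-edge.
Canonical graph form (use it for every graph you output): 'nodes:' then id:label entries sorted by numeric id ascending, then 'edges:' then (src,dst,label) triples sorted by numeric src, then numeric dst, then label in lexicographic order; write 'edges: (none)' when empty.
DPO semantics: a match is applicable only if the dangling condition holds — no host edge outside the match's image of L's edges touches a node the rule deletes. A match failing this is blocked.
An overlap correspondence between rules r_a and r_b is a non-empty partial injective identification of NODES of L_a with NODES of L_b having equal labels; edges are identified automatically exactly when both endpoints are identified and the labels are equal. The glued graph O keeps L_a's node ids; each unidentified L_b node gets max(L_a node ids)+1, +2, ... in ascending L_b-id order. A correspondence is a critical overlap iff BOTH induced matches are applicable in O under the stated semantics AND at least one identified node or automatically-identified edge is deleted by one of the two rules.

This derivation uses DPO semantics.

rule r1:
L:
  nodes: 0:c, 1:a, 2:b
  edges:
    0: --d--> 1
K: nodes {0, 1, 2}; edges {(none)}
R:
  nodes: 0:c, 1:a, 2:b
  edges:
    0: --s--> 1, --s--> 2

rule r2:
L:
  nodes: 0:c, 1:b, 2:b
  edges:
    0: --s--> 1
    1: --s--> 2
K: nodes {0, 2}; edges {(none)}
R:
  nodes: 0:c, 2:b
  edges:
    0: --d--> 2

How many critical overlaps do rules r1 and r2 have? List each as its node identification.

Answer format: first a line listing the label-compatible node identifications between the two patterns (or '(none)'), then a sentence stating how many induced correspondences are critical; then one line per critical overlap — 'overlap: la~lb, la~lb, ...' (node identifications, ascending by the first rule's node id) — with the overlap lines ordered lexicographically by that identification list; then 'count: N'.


label-compatible node identifications between L(r1) and L(r2): 0~0, 2~1, 2~2
2 of the induced correspondences are critical overlaps of r1 and r2.
overlap: 0~0, 2~1
overlap: 2~1
count: 2


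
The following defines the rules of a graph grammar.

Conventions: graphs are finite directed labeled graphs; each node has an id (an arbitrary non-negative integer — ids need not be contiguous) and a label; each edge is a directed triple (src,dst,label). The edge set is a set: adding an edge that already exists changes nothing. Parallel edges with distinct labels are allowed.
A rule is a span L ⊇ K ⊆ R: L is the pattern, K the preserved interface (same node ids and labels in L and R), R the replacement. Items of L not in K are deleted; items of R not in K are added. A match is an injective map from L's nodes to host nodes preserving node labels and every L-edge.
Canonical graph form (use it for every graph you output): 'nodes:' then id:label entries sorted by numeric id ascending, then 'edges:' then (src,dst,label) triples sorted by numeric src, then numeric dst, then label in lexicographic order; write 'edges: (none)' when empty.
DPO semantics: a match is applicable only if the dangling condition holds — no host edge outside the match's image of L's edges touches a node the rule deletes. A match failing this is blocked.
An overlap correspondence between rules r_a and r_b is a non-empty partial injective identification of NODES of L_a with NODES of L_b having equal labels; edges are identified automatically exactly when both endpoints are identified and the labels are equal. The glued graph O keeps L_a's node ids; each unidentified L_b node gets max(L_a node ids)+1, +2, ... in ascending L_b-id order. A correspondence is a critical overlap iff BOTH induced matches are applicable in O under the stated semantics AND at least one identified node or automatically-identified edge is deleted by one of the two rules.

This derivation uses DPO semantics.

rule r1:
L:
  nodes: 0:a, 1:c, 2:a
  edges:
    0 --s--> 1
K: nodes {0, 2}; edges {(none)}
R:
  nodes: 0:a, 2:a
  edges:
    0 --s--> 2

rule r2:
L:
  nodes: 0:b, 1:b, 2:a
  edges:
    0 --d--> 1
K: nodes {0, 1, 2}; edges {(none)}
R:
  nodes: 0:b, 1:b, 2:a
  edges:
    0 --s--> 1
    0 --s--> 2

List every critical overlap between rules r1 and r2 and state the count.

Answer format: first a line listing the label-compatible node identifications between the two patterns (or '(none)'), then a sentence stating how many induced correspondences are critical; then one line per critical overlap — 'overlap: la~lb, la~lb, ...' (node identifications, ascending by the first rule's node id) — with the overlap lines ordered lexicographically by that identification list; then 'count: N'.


label-compatible node identifications between L(r1) and L(r2): 0~2, 2~2
0 of the induced correspondences are critical overlaps of r1 and r2.
count: 0


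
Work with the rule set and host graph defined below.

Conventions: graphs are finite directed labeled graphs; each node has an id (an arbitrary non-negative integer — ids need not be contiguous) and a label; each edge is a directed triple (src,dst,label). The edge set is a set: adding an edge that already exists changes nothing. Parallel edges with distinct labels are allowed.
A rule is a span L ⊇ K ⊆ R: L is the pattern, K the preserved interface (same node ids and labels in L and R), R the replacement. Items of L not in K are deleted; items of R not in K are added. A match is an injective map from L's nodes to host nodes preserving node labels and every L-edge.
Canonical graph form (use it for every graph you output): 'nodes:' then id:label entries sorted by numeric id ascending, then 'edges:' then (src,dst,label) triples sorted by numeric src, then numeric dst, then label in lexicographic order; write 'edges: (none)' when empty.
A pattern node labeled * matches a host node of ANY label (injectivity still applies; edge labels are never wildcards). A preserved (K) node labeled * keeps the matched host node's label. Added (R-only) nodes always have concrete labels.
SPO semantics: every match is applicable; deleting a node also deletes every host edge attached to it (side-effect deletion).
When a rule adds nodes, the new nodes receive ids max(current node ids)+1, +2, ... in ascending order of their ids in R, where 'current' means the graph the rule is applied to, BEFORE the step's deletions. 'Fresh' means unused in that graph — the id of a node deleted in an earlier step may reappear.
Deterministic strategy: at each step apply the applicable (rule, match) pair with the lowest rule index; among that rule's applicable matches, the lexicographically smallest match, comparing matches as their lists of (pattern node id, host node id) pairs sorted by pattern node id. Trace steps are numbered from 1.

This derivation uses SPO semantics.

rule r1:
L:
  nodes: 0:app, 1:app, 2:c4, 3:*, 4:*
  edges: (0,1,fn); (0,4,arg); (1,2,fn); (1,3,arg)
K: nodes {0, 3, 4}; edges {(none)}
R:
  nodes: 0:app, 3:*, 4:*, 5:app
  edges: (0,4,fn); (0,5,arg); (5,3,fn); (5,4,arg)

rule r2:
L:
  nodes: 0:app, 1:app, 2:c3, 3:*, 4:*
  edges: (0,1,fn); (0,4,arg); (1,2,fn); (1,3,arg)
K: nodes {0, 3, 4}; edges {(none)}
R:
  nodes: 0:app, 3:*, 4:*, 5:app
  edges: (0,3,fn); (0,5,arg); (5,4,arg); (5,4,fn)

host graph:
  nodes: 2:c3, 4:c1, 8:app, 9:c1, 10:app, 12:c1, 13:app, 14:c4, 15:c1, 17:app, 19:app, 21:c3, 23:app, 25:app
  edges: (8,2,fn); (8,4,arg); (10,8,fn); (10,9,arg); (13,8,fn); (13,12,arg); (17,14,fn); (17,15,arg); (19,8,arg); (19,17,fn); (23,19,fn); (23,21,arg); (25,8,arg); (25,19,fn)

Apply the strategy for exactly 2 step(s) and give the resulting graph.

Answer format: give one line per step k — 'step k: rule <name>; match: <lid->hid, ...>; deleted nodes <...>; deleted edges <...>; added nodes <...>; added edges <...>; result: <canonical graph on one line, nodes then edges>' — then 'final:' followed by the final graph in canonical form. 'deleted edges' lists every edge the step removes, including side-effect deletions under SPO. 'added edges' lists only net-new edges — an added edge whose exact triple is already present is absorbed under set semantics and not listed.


step 1: rule r1; match: 0->19, 1->17, 2->14, 3->15, 4->8; deleted nodes 14, 17; deleted edges (17,14,fn); (17,15,arg); (19,8,arg); (19,17,fn); added nodes 26; added edges (19,8,fn); (19,26,arg); (26,8,arg); (26,15,fn); result: nodes: 2:c3, 4:c1, 8:app, 9:c1, 10:app, 12:c1, 13:app, 15:c1, 19:app, 21:c3, 23:app, 25:app, 26:app edges: (8,2,fn); (8,4,arg); (10,8,fn); (10,9,arg); (13,8,fn); (13,12,arg); (19,8,fn); (19,26,arg); (23,19,fn); (23,21,arg); (25,8,arg); (25,19,fn); (26,8,arg); (26,15,fn)
step 2: rule r2; match: 0->10, 1->8, 2->2, 3->4, 4->9; deleted nodes 2, 8; deleted edges (8,2,fn); (8,4,arg); (10,8,fn); (10,9,arg); (13,8,fn); (19,8,fn); (25,8,arg); (26,8,arg); added nodes 27; added edges (10,4,fn); (10,27,arg); (27,9,arg); (27,9,fn); result: nodes: 4:c1, 9:c1, 10:app, 12:c1, 13:app, 15:c1, 19:app, 21:c3, 23:app, 25:app, 26:app, 27:app edges: (10,4,fn); (10,27,arg); (13,12,arg); (19,26,arg); (23,19,fn); (23,21,arg); (25,19,fn); (26,15,fn); (27,9,arg); (27,9,fn)
final:
nodes: 4:c1, 9:c1, 10:app, 12:c1, 13:app, 15:c1, 19:app, 21:c3, 23:app, 25:app, 26:app, 27:app
edges: (10,4,fn); (10,27,arg); (13,12,arg); (19,26,arg); (23,19,fn); (23,21,arg); (25,19,fn); (26,15,fn); (27,9,arg); (27,9,fn)


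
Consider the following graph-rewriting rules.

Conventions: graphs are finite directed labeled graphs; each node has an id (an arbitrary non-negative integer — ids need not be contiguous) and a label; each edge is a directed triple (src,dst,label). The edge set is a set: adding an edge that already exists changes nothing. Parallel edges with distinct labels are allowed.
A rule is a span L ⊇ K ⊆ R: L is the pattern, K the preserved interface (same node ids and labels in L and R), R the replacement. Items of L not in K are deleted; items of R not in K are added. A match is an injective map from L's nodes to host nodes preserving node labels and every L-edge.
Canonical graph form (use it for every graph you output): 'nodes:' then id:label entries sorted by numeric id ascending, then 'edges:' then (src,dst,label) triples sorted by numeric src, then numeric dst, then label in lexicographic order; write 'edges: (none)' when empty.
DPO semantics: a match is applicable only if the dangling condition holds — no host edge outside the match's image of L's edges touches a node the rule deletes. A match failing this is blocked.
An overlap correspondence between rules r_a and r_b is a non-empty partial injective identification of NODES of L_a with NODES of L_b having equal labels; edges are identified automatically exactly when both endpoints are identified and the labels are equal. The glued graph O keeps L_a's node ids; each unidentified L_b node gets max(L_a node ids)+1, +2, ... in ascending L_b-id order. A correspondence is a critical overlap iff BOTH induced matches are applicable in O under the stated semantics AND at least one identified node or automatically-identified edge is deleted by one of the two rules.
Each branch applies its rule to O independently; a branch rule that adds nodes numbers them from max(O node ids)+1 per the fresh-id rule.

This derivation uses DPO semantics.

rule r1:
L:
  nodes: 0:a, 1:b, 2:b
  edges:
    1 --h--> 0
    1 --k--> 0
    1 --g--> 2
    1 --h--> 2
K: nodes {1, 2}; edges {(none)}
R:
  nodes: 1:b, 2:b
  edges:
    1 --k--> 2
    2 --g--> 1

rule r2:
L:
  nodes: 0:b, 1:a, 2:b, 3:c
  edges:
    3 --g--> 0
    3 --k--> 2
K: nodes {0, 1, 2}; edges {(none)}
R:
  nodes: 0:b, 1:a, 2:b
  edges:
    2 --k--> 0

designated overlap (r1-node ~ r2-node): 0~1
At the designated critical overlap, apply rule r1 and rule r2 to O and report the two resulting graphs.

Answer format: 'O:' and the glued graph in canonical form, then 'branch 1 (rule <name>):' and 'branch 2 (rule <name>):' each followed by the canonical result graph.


O:
nodes: 0:a, 1:b, 2:b, 3:b, 4:b, 5:c
edges: (1,0,h); (1,0,k); (1,2,g); (1,2,h); (5,3,g); (5,4,k)
branch 1 (rule r1):
nodes: 1:b, 2:b, 3:b, 4:b, 5:c
edges: (1,2,k); (2,1,g); (5,3,g); (5,4,k)
branch 2 (rule r2):
nodes: 0:a, 1:b, 2:b, 3:b, 4:b
edges: (1,0,h); (1,0,k); (1,2,g); (1,2,h); (4,3,k)


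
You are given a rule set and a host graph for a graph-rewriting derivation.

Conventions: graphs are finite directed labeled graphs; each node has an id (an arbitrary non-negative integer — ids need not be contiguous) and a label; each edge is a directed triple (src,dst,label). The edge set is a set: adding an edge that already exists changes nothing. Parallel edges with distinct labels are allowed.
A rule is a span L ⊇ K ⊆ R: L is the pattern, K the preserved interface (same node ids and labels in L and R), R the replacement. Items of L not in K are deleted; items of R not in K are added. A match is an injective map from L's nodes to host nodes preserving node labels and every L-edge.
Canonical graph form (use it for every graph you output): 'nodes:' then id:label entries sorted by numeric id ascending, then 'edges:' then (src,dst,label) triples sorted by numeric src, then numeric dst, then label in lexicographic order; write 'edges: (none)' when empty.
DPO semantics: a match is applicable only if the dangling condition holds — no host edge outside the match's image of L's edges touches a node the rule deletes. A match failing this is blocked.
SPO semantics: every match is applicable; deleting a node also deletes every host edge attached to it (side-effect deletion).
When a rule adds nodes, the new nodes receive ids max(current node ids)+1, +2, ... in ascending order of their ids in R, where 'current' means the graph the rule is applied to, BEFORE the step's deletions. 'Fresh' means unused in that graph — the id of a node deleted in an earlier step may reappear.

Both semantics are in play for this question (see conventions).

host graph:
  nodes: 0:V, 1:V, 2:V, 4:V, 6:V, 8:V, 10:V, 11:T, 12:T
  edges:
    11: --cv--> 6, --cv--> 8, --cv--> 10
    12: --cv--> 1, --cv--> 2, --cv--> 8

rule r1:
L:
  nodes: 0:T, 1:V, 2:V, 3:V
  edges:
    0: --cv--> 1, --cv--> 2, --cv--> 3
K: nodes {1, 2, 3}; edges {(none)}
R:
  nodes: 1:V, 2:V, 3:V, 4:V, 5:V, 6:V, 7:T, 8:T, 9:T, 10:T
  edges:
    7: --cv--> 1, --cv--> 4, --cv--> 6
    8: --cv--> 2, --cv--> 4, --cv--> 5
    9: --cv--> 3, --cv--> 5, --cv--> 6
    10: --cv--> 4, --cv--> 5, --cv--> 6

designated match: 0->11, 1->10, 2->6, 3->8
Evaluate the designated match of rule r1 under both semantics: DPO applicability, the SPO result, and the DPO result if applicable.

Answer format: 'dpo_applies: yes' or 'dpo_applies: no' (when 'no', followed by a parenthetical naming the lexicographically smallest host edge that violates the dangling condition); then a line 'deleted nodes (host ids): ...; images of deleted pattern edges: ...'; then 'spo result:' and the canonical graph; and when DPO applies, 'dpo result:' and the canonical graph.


dpo_applies: yes
deleted nodes (host ids): 11; images of deleted pattern edges: (11,6,cv); (11,8,cv); (11,10,cv)
spo result:
nodes: 0:V, 1:V, 2:V, 4:V, 6:V, 8:V, 10:V, 12:T, 13:V, 14:V, 15:V, 16:T, 17:T, 18:T, 19:T
edges: (12,1,cv); (12,2,cv); (12,8,cv); (16,10,cv); (16,13,cv); (16,15,cv); (17,6,cv); (17,13,cv); (17,14,cv); (18,8,cv); (18,14,cv); (18,15,cv); (19,13,cv); (19,14,cv); (19,15,cv)
dpo result:
nodes: 0:V, 1:V, 2:V, 4:V, 6:V, 8:V, 10:V, 12:T, 13:V, 14:V, 15:V, 16:T, 17:T, 18:T, 19:T
edges: (12,1,cv); (12,2,cv); (12,8,cv); (16,10,cv); (16,13,cv); (16,15,cv); (17,6,cv); (17,13,cv); (17,14,cv); (18,8,cv); (18,14,cv); (18,15,cv); (19,13,cv); (19,14,cv); (19,15,cv)


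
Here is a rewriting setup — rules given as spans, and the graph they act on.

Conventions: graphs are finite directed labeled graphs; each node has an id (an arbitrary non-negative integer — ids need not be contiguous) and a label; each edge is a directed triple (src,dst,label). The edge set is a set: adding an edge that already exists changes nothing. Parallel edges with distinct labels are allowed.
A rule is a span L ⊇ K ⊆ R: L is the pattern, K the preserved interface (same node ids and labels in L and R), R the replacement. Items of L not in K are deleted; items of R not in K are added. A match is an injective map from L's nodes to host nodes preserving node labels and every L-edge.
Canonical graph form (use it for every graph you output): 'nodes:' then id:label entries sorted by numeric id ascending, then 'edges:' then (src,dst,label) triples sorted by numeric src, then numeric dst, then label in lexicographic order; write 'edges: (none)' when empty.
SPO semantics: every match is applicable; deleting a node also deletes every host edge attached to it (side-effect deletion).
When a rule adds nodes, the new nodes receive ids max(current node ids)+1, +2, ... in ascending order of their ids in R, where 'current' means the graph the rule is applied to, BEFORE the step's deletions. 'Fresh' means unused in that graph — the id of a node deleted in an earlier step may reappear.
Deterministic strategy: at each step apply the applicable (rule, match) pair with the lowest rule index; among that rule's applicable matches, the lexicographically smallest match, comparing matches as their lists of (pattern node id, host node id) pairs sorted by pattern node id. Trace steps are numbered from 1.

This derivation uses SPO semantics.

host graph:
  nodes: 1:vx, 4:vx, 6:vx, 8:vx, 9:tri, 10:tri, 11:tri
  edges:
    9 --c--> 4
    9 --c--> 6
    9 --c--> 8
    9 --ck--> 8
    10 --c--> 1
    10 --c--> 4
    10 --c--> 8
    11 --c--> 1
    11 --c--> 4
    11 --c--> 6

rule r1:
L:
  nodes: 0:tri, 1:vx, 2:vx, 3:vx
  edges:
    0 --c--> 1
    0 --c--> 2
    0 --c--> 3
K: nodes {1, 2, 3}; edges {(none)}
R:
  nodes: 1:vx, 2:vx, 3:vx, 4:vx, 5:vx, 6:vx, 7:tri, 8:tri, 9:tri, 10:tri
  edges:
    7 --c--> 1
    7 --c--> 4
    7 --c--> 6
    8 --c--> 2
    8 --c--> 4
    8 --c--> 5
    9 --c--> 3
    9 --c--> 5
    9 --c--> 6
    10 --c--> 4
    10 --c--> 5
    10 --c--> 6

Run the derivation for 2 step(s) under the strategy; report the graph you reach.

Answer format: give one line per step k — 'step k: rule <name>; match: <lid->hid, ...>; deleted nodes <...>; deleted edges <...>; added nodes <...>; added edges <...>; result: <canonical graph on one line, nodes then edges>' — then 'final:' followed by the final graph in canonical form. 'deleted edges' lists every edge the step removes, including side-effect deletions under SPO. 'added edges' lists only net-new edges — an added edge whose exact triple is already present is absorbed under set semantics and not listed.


step 1: rule r1; match: 0->9, 1->4, 2->6, 3->8; deleted nodes 9; deleted edges (9,4,c); (9,6,c); (9,8,c); (9,8,ck); added nodes 12, 13, 14, 15, 16, 17, 18; added edges (15,4,c); (15,12,c); (15,14,c); (16,6,c); (16,12,c); (16,13,c); (17,8,c); (17,13,c); (17,14,c); (18,12,c); (18,13,c); (18,14,c); result: nodes: 1:vx, 4:vx, 6:vx, 8:vx, 10:tri, 11:tri, 12:vx, 13:vx, 14:vx, 15:tri, 16:tri, 17:tri, 18:tri edges: (10,1,c); (10,4,c); (10,8,c); (11,1,c); (11,4,c); (11,6,c); (15,4,c); (15,12,c); (15,14,c); (16,6,c); (16,12,c); (16,13,c); (17,8,c); (17,13,c); (17,14,c); (18,12,c); (18,13,c); (18,14,c)
step 2: rule r1; match: 0->10, 1->1, 2->4, 3->8; deleted nodes 10; deleted edges (10,1,c); (10,4,c); (10,8,c); added nodes 19, 20, 21, 22, 23, 24, 25; added edges (22,1,c); (22,19,c); (22,21,c); (23,4,c); (23,19,c); (23,20,c); (24,8,c); (24,20,c); (24,21,c); (25,19,c); (25,20,c); (25,21,c); result: nodes: 1:vx, 4:vx, 6:vx, 8:vx, 11:tri, 12:vx, 13:vx, 14:vx, 15:tri, 16:tri, 17:tri, 18:tri, 19:vx, 20:vx, 21:vx, 22:tri, 23:tri, 24:tri, 25:tri edges: (11,1,c); (11,4,c); (11,6,c); (15,4,c); (15,12,c); (15,14,c); (16,6,c); (16,12,c); (16,13,c); (17,8,c); (17,13,c); (17,14,c); (18,12,c); (18,13,c); (18,14,c); (22,1,c); (22,19,c); (22,21,c); (23,4,c); (23,19,c); (23,20,c); (24,8,c); (24,20,c); (24,21,c); (25,19,c); (25,20,c); (25,21,c)
final:
nodes: 1:vx, 4:vx, 6:vx, 8:vx, 11:tri, 12:vx, 13:vx, 14:vx, 15:tri, 16:tri, 17:tri, 18:tri, 19:vx, 20:vx, 21:vx, 22:tri, 23:tri, 24:tri, 25:tri
edges: (11,1,c); (11,4,c); (11,6,c); (15,4,c); (15,12,c); (15,14,c); (16,6,c); (16,12,c); (16,13,c); (17,8,c); (17,13,c); (17,14,c); (18,12,c); (18,13,c); (18,14,c); (22,1,c); (22,19,c); (22,21,c); (23,4,c); (23,19,c); (23,20,c); (24,8,c); (24,20,c); (24,21,c); (25,19,c); (25,20,c); (25,21,c)


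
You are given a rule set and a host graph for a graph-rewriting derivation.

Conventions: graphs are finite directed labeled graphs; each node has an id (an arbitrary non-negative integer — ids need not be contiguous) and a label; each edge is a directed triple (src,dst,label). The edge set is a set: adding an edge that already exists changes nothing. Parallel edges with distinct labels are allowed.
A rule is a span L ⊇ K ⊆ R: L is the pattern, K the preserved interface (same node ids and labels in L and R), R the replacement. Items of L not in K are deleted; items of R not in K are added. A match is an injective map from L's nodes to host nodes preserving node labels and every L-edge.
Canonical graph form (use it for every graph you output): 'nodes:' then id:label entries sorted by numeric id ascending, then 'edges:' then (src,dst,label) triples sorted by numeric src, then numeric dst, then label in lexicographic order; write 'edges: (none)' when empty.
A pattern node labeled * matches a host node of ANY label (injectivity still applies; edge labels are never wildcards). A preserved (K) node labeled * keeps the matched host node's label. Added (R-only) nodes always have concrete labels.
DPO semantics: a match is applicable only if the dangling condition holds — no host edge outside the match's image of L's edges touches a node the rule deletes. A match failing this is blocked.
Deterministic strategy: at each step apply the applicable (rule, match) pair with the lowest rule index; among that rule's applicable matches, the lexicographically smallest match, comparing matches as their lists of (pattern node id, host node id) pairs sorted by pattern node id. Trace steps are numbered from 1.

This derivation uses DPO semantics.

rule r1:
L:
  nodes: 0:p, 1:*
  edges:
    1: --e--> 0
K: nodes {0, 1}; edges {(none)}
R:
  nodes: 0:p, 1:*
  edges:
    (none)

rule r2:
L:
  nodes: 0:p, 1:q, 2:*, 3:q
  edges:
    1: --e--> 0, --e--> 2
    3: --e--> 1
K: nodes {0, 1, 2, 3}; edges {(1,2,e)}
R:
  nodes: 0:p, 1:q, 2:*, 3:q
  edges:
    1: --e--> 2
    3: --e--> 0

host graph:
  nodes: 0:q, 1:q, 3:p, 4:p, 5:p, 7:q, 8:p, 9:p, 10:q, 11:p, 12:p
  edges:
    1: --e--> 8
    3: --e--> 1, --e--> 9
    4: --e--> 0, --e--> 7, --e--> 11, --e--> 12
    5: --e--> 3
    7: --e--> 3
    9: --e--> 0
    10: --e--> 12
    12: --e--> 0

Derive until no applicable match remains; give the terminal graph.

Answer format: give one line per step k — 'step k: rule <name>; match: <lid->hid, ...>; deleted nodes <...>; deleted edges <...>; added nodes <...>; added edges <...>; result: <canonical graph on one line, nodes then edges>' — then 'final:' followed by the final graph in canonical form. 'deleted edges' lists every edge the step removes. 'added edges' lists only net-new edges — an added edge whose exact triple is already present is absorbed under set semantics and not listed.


step 1: rule r1; match: 0->3, 1->5; deleted nodes (none); deleted edges (5,3,e); added nodes (none); added edges (none); result: nodes: 0:q, 1:q, 3:p, 4:p, 5:p, 7:q, 8:p, 9:p, 10:q, 11:p, 12:p edges: (1,8,e); (3,1,e); (3,9,e); (4,0,e); (4,7,e); (4,11,e); (4,12,e); (7,3,e); (9,0,e); (10,12,e); (12,0,e)
step 2: rule r1; match: 0->3, 1->7; deleted nodes (none); deleted edges (7,3,e); added nodes (none); added edges (none); result: nodes: 0:q, 1:q, 3:p, 4:p, 5:p, 7:q, 8:p, 9:p, 10:q, 11:p, 12:p edges: (1,8,e); (3,1,e); (3,9,e); (4,0,e); (4,7,e); (4,11,e); (4,12,e); (9,0,e); (10,12,e); (12,0,e)
step 3: rule r1; match: 0->8, 1->1; deleted nodes (none); deleted edges (1,8,e); added nodes (none); added edges (none); result: nodes: 0:q, 1:q, 3:p, 4:p, 5:p, 7:q, 8:p, 9:p, 10:q, 11:p, 12:p edges: (3,1,e); (3,9,e); (4,0,e); (4,7,e); (4,11,e); (4,12,e); (9,0,e); (10,12,e); (12,0,e)
step 4: rule r1; match: 0->9, 1->3; deleted nodes (none); deleted edges (3,9,e); added nodes (none); added edges (none); result: nodes: 0:q, 1:q, 3:p, 4:p, 5:p, 7:q, 8:p, 9:p, 10:q, 11:p, 12:p edges: (3,1,e); (4,0,e); (4,7,e); (4,11,e); (4,12,e); (9,0,e); (10,12,e); (12,0,e)
step 5: rule r1; match: 0->11, 1->4; deleted nodes (none); deleted edges (4,11,e); added nodes (none); added edges (none); result: nodes: 0:q, 1:q, 3:p, 4:p, 5:p, 7:q, 8:p, 9:p, 10:q, 11:p, 12:p edges: (3,1,e); (4,0,e); (4,7,e); (4,12,e); (9,0,e); (10,12,e); (12,0,e)
step 6: rule r1; match: 0->12, 1->4; deleted nodes (none); deleted edges (4,12,e); added nodes (none); added edges (none); result: nodes: 0:q, 1:q, 3:p, 4:p, 5:p, 7:q, 8:p, 9:p, 10:q, 11:p, 12:p edges: (3,1,e); (4,0,e); (4,7,e); (9,0,e); (10,12,e); (12,0,e)
step 7: rule r1; match: 0->12, 1->10; deleted nodes (none); deleted edges (10,12,e); added nodes (none); added edges (none); result: nodes: 0:q, 1:q, 3:p, 4:p, 5:p, 7:q, 8:p, 9:p, 10:q, 11:p, 12:p edges: (3,1,e); (4,0,e); (4,7,e); (9,0,e); (12,0,e)
final:
nodes: 0:q, 1:q, 3:p, 4:p, 5:p, 7:q, 8:p, 9:p, 10:q, 11:p, 12:p
edges: (3,1,e); (4,0,e); (4,7,e); (9,0,e); (12,0,e)
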